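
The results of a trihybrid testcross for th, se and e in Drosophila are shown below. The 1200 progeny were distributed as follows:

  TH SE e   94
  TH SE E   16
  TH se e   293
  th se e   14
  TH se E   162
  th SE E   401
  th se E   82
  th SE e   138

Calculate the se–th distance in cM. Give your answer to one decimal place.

The two most frequent reciprocal classes, TH se e and th SE E, are the parental types, so the F1 was TH se e / th SE E.
The two rarest classes, th se e and TH SE E, are the double crossovers. Comparing them with the parentals, only the th allele has switched, so th is the middle locus and the order is se – th – e.
Crossovers in the se–th interval produce the single-crossover classes TH SE e and th se E (94 + 82 = 176) plus the double crossovers (30).
RF(se–th) = (176 + 30) / 1200 = 206/1200 = 0.1717 → 17.2 cM.

17.2 cM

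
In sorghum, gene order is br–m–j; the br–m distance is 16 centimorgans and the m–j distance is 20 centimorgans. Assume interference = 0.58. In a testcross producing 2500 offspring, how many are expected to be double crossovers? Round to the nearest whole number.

34

Map distances give recombination frequencies of 0.160 and 0.200 for the two intervals.
With interference 0.58 (so coincidence = 0.42), expected double-crossover frequency = 0.160 × 0.200 × 0.42 = 0.01344.
Expected number = 0.01344 × 2500 = 33.60 ≈ 34.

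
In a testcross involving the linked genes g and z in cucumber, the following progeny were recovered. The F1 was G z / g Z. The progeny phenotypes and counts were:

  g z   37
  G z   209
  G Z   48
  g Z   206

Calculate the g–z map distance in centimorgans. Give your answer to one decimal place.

17.0 centimorgans

The recombinant classes are G Z and g z: 48 + 37 = 85.
Recombination frequency = 85/500 = 0.1700 ≈ 17.0%, i.e. 17.0 centimorgans.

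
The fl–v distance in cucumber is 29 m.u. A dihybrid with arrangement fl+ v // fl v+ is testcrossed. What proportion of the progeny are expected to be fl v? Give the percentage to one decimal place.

14.5%

A map distance of 29 m.u. corresponds to a recombination frequency of 0.290.
The F1 is fl+ v / fl v+, so fl v is a recombinant gamete class with expected frequency r/2 = 0.290/2 = 0.1450.
That is 0.1450 = 14.5% of the progeny.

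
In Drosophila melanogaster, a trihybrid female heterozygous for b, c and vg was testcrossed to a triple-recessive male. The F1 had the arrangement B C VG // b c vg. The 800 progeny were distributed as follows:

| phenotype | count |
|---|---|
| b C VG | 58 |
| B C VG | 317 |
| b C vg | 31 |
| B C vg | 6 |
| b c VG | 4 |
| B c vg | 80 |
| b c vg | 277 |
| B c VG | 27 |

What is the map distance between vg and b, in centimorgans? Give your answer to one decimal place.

18.5 centimorgans

The two rarest classes, B C vg and b c VG, are the double crossovers. Comparing them with the parentals, only the vg allele has switched, so vg is the middle locus and the order is b – vg – c.
Crossovers in the b–vg interval produce the single-crossover classes b C VG and B c vg (58 + 80 = 138) plus the double crossovers (10).
RF(b–vg) = (138 + 10) / 800 = 148/800 = 0.1850 → 18.5 centimorgans.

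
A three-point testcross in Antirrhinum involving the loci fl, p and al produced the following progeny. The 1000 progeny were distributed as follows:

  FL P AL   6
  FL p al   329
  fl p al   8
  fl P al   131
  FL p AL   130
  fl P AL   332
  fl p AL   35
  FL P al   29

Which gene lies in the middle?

The two most frequent reciprocal classes, fl P AL and FL p al, are the parental types, so the F1 was fl P AL / FL p al.
The two rarest classes, FL P AL and fl p al, are the double crossovers. Comparing them with the parentals, only the fl allele has switched, so fl is the middle locus and the order is p – fl – al.

fl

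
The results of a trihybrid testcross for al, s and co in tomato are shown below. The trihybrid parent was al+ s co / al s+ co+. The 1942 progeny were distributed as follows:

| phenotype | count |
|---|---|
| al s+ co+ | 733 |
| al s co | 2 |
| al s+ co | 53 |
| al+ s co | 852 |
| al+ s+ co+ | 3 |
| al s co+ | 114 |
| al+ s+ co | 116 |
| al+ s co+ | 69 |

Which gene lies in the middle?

The two rarest classes, al s co and al+ s+ co+, are the double crossovers. Comparing them with the parentals, only the al allele has switched, so al is the middle locus and the order is co – al – s.

al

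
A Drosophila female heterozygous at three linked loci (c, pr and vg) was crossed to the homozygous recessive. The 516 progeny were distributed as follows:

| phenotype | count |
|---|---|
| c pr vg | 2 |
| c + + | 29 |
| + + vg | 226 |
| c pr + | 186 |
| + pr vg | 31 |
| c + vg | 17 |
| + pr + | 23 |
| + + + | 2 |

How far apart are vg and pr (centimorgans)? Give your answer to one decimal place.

The two most frequent reciprocal classes, c pr + and + + vg, are the parental types, so the F1 was c pr + / + + vg.
The two rarest classes, c pr vg and + + +, are the double crossovers. Comparing them with the parentals, only the vg allele has switched, so vg is the middle locus and the order is pr – vg – c.
Crossovers in the pr–vg interval produce the single-crossover classes c + + and + pr vg (29 + 31 = 60) plus the double crossovers (4).
RF(pr–vg) = (60 + 4) / 516 = 64/516 = 0.1240 → 12.4 centimorgans.

12.4 centimorgans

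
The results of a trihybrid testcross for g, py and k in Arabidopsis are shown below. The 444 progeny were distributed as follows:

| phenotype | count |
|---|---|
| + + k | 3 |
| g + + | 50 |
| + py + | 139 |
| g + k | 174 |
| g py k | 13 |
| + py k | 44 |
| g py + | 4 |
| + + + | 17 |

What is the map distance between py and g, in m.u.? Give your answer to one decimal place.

The two most frequent reciprocal classes, g + k and + py +, are the parental types, so the F1 was g + k / + py +.
The two rarest classes, + + k and g py +, are the double crossovers. Comparing them with the parentals, only the g allele has switched, so g is the middle locus and the order is py – g – k.
Crossovers in the py–g interval produce the single-crossover classes g py k and + + + (13 + 17 = 30) plus the double crossovers (7).
RF(py–g) = (30 + 7) / 444 = 37/444 = 0.0833 → 8.3 m.u.

8.3 m.u.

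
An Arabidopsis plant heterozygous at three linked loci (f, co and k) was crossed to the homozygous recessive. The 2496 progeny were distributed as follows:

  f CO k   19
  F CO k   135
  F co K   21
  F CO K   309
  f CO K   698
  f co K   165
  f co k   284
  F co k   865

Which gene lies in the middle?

k

The two most frequent reciprocal classes, F co k and f CO K, are the parental types, so the F1 was F co k / f CO K.
The two rarest classes, F co K and f CO k, are the double crossovers. Comparing them with the parentals, only the k allele has switched, so k is the middle locus and the order is f – k – co.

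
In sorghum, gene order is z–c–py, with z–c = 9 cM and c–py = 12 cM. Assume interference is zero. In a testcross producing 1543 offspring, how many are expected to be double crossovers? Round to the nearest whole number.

17

Map distances give recombination frequencies of 0.090 and 0.120 for the two intervals.
With no interference, expected double-crossover frequency = 0.090 × 0.120 = 0.01080.
Expected number = 0.01080 × 1543 = 16.66 ≈ 17.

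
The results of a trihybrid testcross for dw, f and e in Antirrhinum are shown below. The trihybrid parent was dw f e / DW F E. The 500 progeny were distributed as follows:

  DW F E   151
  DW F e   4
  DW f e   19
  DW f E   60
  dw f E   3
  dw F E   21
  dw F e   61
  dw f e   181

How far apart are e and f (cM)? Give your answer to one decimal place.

The two rarest classes, dw f E and DW F e, are the double crossovers. Comparing them with the parentals, only the e allele has switched, so e is the middle locus and the order is dw – e – f.
Crossovers in the e–f interval produce the single-crossover classes dw F e and DW f E (61 + 60 = 121) plus the double crossovers (7).
RF(e–f) = (121 + 7) / 500 = 128/500 = 0.2560 → 25.6 cM.

25.6 cM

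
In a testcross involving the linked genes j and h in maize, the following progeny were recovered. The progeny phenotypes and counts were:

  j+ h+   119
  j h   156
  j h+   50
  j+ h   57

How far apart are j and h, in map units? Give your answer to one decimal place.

The two most frequent classes, j+ h+ (119) and j h (156), are the parental types, so the F1 was j+ h+ / j h.
The recombinant classes are j+ h and j h+: 57 + 50 = 107.
Recombination frequency = 107/382 = 0.2801 ≈ 28.0%, i.e. 28.0 map units.

28.0 map units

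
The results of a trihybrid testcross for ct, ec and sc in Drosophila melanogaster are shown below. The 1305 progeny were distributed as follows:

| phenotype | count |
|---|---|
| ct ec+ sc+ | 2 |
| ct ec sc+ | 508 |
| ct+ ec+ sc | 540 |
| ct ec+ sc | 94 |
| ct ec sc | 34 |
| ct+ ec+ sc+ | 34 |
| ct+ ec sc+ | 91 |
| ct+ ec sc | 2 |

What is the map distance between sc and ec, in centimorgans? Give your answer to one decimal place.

5.5 centimorgans

The two most frequent reciprocal classes, ct+ ec+ sc and ct ec sc+, are the parental types, so the F1 was ct+ ec+ sc / ct ec sc+.
The two rarest classes, ct+ ec sc and ct ec+ sc+, are the double crossovers. Comparing them with the parentals, only the ec allele has switched, so ec is the middle locus and the order is sc – ec – ct.
Crossovers in the sc–ec interval produce the single-crossover classes ct+ ec+ sc+ and ct ec sc (34 + 34 = 68) plus the double crossovers (4).
RF(sc–ec) = (68 + 4) / 1305 = 72/1305 = 0.0552 → 5.5 centimorgans.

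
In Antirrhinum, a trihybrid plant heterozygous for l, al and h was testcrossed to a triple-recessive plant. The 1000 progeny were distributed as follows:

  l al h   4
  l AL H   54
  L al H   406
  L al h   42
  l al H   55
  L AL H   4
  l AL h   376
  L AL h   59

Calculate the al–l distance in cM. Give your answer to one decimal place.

The two most frequent reciprocal classes, L al H and l AL h, are the parental types, so the F1 was L al H / l AL h.
The two rarest classes, L AL H and l al h, are the double crossovers. Comparing them with the parentals, only the al allele has switched, so al is the middle locus and the order is l – al – h.
Crossovers in the l–al interval produce the single-crossover classes l al H and L AL h (55 + 59 = 114) plus the double crossovers (8).
RF(l–al) = (114 + 8) / 1000 = 122/1000 = 0.1220 → 12.2 cM.

12.2 cM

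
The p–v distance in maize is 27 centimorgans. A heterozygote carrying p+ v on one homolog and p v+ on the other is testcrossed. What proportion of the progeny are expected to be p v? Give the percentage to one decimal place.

13.5%

A map distance of 27 centimorgans corresponds to a recombination frequency of 0.270.
The F1 is p+ v / p v+, so p v is a recombinant gamete class with expected frequency r/2 = 0.270/2 = 0.1350.
That is 0.1350 = 13.5% of the progeny.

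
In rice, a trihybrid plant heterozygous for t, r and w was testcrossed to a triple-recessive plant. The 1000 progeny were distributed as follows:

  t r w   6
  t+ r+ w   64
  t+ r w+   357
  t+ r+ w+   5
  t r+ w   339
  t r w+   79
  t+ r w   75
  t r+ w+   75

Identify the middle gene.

r

The two most frequent reciprocal classes, t r+ w and t+ r w+, are the parental types, so the F1 was t r+ w / t+ r w+.
The two rarest classes, t r w and t+ r+ w+, are the double crossovers. Comparing them with the parentals, only the r allele has switched, so r is the middle locus and the order is w – r – t.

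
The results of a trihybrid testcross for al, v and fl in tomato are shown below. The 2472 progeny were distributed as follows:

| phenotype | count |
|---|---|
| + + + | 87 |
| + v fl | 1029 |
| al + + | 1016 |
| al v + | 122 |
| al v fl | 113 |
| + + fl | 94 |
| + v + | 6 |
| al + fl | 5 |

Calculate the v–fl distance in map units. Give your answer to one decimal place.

9.2 map units

The two most frequent reciprocal classes, al + + and + v fl, are the parental types, so the F1 was al + + / + v fl.
The two rarest classes, al + fl and + v +, are the double crossovers. Comparing them with the parentals, only the fl allele has switched, so fl is the middle locus and the order is v – fl – al.
Crossovers in the v–fl interval produce the single-crossover classes al v + and + + fl (122 + 94 = 216) plus the double crossovers (11).
RF(v–fl) = (216 + 11) / 2472 = 227/2472 = 0.0918 → 9.2 map units.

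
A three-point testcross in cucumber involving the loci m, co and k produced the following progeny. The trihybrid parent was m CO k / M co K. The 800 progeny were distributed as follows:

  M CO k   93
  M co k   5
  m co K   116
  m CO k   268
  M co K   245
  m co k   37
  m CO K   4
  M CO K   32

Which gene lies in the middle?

The two rarest classes, m CO K and M co k, are the double crossovers. Comparing them with the parentals, only the k allele has switched, so k is the middle locus and the order is co – k – m.

k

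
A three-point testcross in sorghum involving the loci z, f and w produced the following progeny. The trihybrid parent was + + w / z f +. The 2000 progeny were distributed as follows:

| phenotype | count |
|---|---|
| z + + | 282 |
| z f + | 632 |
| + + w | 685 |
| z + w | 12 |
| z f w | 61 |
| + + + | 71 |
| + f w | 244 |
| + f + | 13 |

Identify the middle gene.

The two rarest classes, z + w and + f +, are the double crossovers. Comparing them with the parentals, only the z allele has switched, so z is the middle locus and the order is f – z – w.

z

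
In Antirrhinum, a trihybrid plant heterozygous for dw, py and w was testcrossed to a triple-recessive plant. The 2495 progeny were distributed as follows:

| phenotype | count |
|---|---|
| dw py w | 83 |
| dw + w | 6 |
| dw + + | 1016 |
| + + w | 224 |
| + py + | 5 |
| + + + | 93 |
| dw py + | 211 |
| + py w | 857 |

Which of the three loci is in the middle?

The two most frequent reciprocal classes, + py w and dw + +, are the parental types, so the F1 was + py w / dw + +.
The two rarest classes, + py + and dw + w, are the double crossovers. Comparing them with the parentals, only the w allele has switched, so w is the middle locus and the order is dw – w – py.

w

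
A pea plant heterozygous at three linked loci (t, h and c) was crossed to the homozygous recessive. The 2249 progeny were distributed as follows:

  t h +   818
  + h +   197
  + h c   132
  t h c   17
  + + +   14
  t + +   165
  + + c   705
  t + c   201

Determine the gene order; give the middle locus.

The two most frequent reciprocal classes, t h + and + + c, are the parental types, so the F1 was t h + / + + c.
The two rarest classes, t h c and + + +, are the double crossovers. Comparing them with the parentals, only the c allele has switched, so c is the middle locus and the order is t – c – h.

c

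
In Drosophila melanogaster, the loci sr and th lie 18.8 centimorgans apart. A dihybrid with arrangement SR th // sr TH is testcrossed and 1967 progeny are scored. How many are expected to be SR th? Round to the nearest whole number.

799

A map distance of 18.8 centimorgans corresponds to a recombination frequency of 0.188.
The F1 is SR th / sr TH, so SR th is a parental gamete class with expected frequency (1 − r)/2 = 0.812/2 = 0.4060.
Expected number = 0.4060 × 1967 = 798.60 ≈ 799.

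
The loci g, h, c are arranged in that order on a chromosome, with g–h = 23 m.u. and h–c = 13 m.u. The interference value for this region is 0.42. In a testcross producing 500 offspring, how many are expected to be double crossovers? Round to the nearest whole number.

9

Map distances give recombination frequencies of 0.230 and 0.130 for the two intervals.
With interference 0.42 (so coincidence = 0.58), expected double-crossover frequency = 0.230 × 0.130 × 0.58 = 0.01734.
Expected number = 0.01734 × 500 = 8.67 ≈ 9.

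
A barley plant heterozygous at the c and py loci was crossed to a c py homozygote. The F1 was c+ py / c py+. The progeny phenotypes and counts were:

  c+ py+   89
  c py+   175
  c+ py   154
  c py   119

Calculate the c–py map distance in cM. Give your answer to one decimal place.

38.7 cM

The recombinant classes are c+ py+ and c py: 89 + 119 = 208.
Recombination frequency = 208/537 = 0.3873 ≈ 38.7%, i.e. 38.7 cM.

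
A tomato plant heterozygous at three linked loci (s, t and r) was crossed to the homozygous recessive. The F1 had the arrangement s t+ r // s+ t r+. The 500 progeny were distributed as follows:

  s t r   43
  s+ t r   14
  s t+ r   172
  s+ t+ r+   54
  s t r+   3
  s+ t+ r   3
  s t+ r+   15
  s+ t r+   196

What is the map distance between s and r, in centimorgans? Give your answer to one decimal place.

The two rarest classes, s+ t+ r and s t r+, are the double crossovers. Comparing them with the parentals, only the s allele has switched, so s is the middle locus and the order is r – s – t.
Crossovers in the r–s interval produce the single-crossover classes s t+ r+ and s+ t r (15 + 14 = 29) plus the double crossovers (6).
RF(r–s) = (29 + 6) / 500 = 35/500 = 0.0700 → 7.0 centimorgans.

7.0 centimorgans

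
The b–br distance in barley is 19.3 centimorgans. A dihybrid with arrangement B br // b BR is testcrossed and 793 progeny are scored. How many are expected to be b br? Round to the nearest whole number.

A map distance of 19.3 centimorgans corresponds to a recombination frequency of 0.193.
The F1 is B br / b BR, so b br is a recombinant gamete class with expected frequency r/2 = 0.193/2 = 0.0965.
Expected number = 0.0965 × 793 = 76.52 ≈ 77.

77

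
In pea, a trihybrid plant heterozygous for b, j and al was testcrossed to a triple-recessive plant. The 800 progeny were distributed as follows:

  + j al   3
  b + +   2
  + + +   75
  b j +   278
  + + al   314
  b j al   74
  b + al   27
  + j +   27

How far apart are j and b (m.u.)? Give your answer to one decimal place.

7.4 m.u.

The two most frequent reciprocal classes, + + al and b j +, are the parental types, so the F1 was + + al / b j +.
The two rarest classes, + j al and b + +, are the double crossovers. Comparing them with the parentals, only the j allele has switched, so j is the middle locus and the order is b – j – al.
Crossovers in the b–j interval produce the single-crossover classes b + al and + j + (27 + 27 = 54) plus the double crossovers (5).
RF(b–j) = (54 + 5) / 800 = 59/800 = 0.0737 → 7.4 m.u.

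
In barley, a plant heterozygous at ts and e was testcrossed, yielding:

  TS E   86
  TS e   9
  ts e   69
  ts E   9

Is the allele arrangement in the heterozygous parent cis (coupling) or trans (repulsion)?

cis

The two most frequent classes are TS E (86) and ts e (69); these are the parental (non-recombinant) types.
So the F1 carried TS E on one chromosome and ts e on the other — the recessive alleles are on the same chromosome (cis / coupling).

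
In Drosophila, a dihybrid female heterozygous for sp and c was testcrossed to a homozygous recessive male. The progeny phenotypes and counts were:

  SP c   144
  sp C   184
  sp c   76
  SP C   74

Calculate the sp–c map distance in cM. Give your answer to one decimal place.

31.4 cM

The two most frequent classes, SP c (144) and sp C (184), are the parental types, so the F1 was SP c / sp C.
The recombinant classes are SP C and sp c: 74 + 76 = 150.
Recombination frequency = 150/478 = 0.3138 ≈ 31.4%, i.e. 31.4 cM.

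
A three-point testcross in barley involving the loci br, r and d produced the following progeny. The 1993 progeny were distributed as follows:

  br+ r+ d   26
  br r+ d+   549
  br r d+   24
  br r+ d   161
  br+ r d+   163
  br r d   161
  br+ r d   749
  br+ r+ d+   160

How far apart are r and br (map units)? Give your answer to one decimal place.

18.6 map units

The two most frequent reciprocal classes, br+ r d and br r+ d+, are the parental types, so the F1 was br+ r d / br r+ d+.
The two rarest classes, br+ r+ d and br r d+, are the double crossovers. Comparing them with the parentals, only the r allele has switched, so r is the middle locus and the order is d – r – br.
Crossovers in the r–br interval produce the single-crossover classes br r d and br+ r+ d+ (161 + 160 = 321) plus the double crossovers (50).
RF(r–br) = (321 + 50) / 1993 = 371/1993 = 0.1862 → 18.6 map units.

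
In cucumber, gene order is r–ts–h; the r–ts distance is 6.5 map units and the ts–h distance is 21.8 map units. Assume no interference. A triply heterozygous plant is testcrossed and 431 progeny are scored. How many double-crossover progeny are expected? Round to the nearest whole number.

Map distances give recombination frequencies of 0.065 and 0.218 for the two intervals.
With no interference, expected double-crossover frequency = 0.065 × 0.218 = 0.01417.
Expected number = 0.01417 × 431 = 6.11 ≈ 6.

6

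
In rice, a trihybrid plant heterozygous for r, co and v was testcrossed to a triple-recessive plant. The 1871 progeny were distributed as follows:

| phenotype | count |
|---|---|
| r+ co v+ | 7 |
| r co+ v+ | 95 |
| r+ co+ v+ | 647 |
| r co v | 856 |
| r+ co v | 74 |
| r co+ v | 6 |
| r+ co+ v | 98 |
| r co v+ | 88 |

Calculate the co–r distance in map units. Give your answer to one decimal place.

9.7 map units

The two most frequent reciprocal classes, r+ co+ v+ and r co v, are the parental types, so the F1 was r+ co+ v+ / r co v.
The two rarest classes, r+ co v+ and r co+ v, are the double crossovers. Comparing them with the parentals, only the co allele has switched, so co is the middle locus and the order is r – co – v.
Crossovers in the r–co interval produce the single-crossover classes r co+ v+ and r+ co v (95 + 74 = 169) plus the double crossovers (13).
RF(r–co) = (169 + 13) / 1871 = 182/1871 = 0.0973 → 9.7 map units.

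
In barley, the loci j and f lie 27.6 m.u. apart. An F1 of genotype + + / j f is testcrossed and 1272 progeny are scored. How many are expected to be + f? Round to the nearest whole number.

A map distance of 27.6 m.u. corresponds to a recombination frequency of 0.276.
The F1 is + + / j f, so + f is a recombinant gamete class with expected frequency r/2 = 0.276/2 = 0.1380.
Expected number = 0.1380 × 1272 = 175.54 ≈ 176.

176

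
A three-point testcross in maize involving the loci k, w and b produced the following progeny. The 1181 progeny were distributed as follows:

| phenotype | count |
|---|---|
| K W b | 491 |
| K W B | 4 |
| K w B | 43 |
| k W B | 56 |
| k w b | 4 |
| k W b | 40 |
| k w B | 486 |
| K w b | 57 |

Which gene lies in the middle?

b

The two most frequent reciprocal classes, K W b and k w B, are the parental types, so the F1 was K W b / k w B.
The two rarest classes, K W B and k w b, are the double crossovers. Comparing them with the parentals, only the b allele has switched, so b is the middle locus and the order is w – b – k.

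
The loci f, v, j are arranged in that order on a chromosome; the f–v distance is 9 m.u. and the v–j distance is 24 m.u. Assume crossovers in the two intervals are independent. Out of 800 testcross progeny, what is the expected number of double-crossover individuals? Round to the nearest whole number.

17

Map distances give recombination frequencies of 0.090 and 0.240 for the two intervals.
With no interference, expected double-crossover frequency = 0.090 × 0.240 = 0.02160.
Expected number = 0.02160 × 800 = 17.28 ≈ 17.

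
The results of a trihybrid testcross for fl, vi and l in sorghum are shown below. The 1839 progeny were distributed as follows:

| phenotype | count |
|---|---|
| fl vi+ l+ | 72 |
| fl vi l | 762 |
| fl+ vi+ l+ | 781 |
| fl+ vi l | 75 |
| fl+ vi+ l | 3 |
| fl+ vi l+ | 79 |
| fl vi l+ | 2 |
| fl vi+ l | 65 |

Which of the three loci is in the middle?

The two most frequent reciprocal classes, fl vi l and fl+ vi+ l+, are the parental types, so the F1 was fl vi l / fl+ vi+ l+.
The two rarest classes, fl vi l+ and fl+ vi+ l, are the double crossovers. Comparing them with the parentals, only the l allele has switched, so l is the middle locus and the order is vi – l – fl.

l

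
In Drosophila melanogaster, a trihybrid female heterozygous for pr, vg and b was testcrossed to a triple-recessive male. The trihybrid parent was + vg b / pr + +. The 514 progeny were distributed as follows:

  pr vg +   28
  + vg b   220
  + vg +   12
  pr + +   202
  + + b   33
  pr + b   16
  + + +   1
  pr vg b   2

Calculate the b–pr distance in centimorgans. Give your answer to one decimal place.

The two rarest classes, pr vg b and + + +, are the double crossovers. Comparing them with the parentals, only the pr allele has switched, so pr is the middle locus and the order is b – pr – vg.
Crossovers in the b–pr interval produce the single-crossover classes + vg + and pr + b (12 + 16 = 28) plus the double crossovers (3).
RF(b–pr) = (28 + 3) / 514 = 31/514 = 0.0603 → 6.0 centimorgans.

6.0 centimorgans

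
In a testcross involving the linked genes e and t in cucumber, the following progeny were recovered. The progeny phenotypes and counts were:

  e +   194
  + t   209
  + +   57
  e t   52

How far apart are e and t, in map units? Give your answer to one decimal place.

The two most frequent classes, + t (209) and e + (194), are the parental types, so the F1 was + t / e +.
The recombinant classes are + + and e t: 57 + 52 = 109.
Recombination frequency = 109/512 = 0.2129 ≈ 21.3%, i.e. 21.3 map units.

21.3 map units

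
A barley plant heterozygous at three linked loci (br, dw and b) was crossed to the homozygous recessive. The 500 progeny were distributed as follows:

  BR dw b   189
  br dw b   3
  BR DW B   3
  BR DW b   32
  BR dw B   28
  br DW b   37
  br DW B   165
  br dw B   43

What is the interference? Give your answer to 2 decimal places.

The two most frequent reciprocal classes, br DW B and BR dw b, are the parental types, so the F1 was br DW B / BR dw b.
The two rarest classes, BR DW B and br dw b, are the double crossovers. Comparing them with the parentals, only the br allele has switched, so br is the middle locus and the order is b – br – dw.
b–br: (65 + 6)/500 = 0.1420; br–dw: (75 + 6)/500 = 0.1620.
Expected DCO frequency = 0.1420 × 0.1620 ≈ 0.02300; observed = 6/500 ≈ 0.01200.
Coefficient of coincidence = 0.01200/0.02300 ≈ 0.52; interference = 1 − 0.52 = 0.48.

0.48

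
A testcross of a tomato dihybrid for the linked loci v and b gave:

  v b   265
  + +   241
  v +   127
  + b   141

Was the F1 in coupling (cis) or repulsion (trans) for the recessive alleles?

cis

The two most frequent classes are + + (241) and v b (265); these are the parental (non-recombinant) types.
So the F1 carried + + on one chromosome and v b on the other — the recessive alleles are on the same chromosome (cis / coupling).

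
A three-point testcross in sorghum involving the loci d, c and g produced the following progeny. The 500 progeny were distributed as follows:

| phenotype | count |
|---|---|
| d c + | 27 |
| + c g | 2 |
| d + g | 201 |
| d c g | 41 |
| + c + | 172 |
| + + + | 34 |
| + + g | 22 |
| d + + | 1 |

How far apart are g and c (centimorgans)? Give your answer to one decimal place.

The two most frequent reciprocal classes, + c + and d + g, are the parental types, so the F1 was + c + / d + g.
The two rarest classes, + c g and d + +, are the double crossovers. Comparing them with the parentals, only the g allele has switched, so g is the middle locus and the order is d – g – c.
Crossovers in the g–c interval produce the single-crossover classes + + + and d c g (34 + 41 = 75) plus the double crossovers (3).
RF(g–c) = (75 + 3) / 500 = 78/500 = 0.1560 → 15.6 centimorgans.

15.6 centimorgans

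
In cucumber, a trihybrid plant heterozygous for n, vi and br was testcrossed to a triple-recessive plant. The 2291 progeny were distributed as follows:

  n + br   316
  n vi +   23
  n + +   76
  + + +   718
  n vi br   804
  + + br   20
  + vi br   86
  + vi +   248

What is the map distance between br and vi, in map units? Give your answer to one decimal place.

26.5 map units

The two most frequent reciprocal classes, + + + and n vi br, are the parental types, so the F1 was + + + / n vi br.
The two rarest classes, + + br and n vi +, are the double crossovers. Comparing them with the parentals, only the br allele has switched, so br is the middle locus and the order is n – br – vi.
Crossovers in the br–vi interval produce the single-crossover classes + vi + and n + br (248 + 316 = 564) plus the double crossovers (43).
RF(br–vi) = (564 + 43) / 2291 = 607/2291 = 0.2649 → 26.5 map units.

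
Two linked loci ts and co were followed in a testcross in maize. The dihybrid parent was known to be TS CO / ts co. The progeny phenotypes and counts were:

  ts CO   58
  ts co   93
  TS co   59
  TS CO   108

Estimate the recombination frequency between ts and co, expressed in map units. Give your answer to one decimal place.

36.8 map units

The recombinant classes are TS co and ts CO: 59 + 58 = 117.
Recombination frequency = 117/318 = 0.3679 ≈ 36.8%, i.e. 36.8 map units.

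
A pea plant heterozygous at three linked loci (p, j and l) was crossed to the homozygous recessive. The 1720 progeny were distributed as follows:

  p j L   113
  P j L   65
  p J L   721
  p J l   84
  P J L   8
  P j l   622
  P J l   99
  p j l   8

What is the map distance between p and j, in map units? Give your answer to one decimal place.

The two most frequent reciprocal classes, P j l and p J L, are the parental types, so the F1 was P j l / p J L.
The two rarest classes, p j l and P J L, are the double crossovers. Comparing them with the parentals, only the p allele has switched, so p is the middle locus and the order is j – p – l.
Crossovers in the j–p interval produce the single-crossover classes P J l and p j L (99 + 113 = 212) plus the double crossovers (16).
RF(j–p) = (212 + 16) / 1720 = 228/1720 = 0.1326 → 13.3 map units.

13.3 map units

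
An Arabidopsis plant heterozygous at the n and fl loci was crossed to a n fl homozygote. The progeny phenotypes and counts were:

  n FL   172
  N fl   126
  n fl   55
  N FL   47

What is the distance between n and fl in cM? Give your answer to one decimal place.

25.5 cM

The two most frequent classes, N fl (126) and n FL (172), are the parental types, so the F1 was N fl / n FL.
The recombinant classes are N FL and n fl: 47 + 55 = 102.
Recombination frequency = 102/400 = 0.2550 ≈ 25.5%, i.e. 25.5 cM.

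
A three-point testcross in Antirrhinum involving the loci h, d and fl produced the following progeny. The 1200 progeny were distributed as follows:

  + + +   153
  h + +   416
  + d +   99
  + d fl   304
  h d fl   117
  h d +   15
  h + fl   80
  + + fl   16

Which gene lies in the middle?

d

The two most frequent reciprocal classes, + d fl and h + +, are the parental types, so the F1 was + d fl / h + +.
The two rarest classes, + + fl and h d +, are the double crossovers. Comparing them with the parentals, only the d allele has switched, so d is the middle locus and the order is h – d – fl.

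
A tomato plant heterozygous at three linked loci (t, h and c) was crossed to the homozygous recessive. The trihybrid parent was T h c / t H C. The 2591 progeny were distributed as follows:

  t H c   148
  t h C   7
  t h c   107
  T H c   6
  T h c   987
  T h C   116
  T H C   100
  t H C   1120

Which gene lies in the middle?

The two rarest classes, T H c and t h C, are the double crossovers. Comparing them with the parentals, only the h allele has switched, so h is the middle locus and the order is t – h – c.

h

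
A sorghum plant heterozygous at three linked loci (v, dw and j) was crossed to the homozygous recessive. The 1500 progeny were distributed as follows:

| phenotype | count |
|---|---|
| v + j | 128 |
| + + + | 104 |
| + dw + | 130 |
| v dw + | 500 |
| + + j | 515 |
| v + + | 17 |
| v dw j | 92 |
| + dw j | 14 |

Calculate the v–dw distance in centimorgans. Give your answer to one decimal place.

19.3 centimorgans

The two most frequent reciprocal classes, v dw + and + + j, are the parental types, so the F1 was v dw + / + + j.
The two rarest classes, v + + and + dw j, are the double crossovers. Comparing them with the parentals, only the dw allele has switched, so dw is the middle locus and the order is j – dw – v.
Crossovers in the dw–v interval produce the single-crossover classes + dw + and v + j (130 + 128 = 258) plus the double crossovers (31).
RF(dw–v) = (258 + 31) / 1500 = 289/1500 = 0.1927 → 19.3 centimorgans.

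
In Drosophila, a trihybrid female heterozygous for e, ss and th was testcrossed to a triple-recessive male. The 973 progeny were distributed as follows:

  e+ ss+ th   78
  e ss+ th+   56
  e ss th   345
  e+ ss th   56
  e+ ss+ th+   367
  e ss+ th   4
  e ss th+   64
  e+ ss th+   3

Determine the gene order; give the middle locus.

The two most frequent reciprocal classes, e+ ss+ th+ and e ss th, are the parental types, so the F1 was e+ ss+ th+ / e ss th.
The two rarest classes, e+ ss th+ and e ss+ th, are the double crossovers. Comparing them with the parentals, only the ss allele has switched, so ss is the middle locus and the order is th – ss – e.

ss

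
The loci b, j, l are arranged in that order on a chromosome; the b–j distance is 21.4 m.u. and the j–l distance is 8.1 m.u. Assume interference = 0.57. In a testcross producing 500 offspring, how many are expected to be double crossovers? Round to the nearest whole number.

Map distances give recombination frequencies of 0.214 and 0.081 for the two intervals.
With interference 0.57 (so coincidence = 0.43), expected double-crossover frequency = 0.214 × 0.081 × 0.43 = 0.00745.
Expected number = 0.00745 × 500 = 3.73 ≈ 4.

4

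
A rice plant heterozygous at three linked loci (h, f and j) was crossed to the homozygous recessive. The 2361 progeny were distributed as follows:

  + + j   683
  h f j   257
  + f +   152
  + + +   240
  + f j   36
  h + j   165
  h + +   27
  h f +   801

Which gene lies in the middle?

f

The two most frequent reciprocal classes, h f + and + + j, are the parental types, so the F1 was h f + / + + j.
The two rarest classes, h + + and + f j, are the double crossovers. Comparing them with the parentals, only the f allele has switched, so f is the middle locus and the order is j – f – h.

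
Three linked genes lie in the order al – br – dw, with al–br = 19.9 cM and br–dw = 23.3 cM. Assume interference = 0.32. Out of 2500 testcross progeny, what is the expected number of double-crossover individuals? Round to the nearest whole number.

Map distances give recombination frequencies of 0.199 and 0.233 for the two intervals.
With interference 0.32 (so coincidence = 0.68), expected double-crossover frequency = 0.199 × 0.233 × 0.68 = 0.03153.
Expected number = 0.03153 × 2500 = 78.82 ≈ 79.

79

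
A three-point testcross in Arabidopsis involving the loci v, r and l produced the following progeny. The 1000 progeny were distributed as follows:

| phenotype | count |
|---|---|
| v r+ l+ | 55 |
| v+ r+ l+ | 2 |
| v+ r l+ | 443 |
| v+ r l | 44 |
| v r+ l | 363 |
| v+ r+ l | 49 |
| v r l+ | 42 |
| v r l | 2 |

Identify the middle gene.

r

The two most frequent reciprocal classes, v+ r l+ and v r+ l, are the parental types, so the F1 was v+ r l+ / v r+ l.
The two rarest classes, v+ r+ l+ and v r l, are the double crossovers. Comparing them with the parentals, only the r allele has switched, so r is the middle locus and the order is v – r – l.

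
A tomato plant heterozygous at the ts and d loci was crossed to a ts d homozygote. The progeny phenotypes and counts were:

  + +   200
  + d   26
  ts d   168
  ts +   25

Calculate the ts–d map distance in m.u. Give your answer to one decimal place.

The two most frequent classes, + + (200) and ts d (168), are the parental types, so the F1 was + + / ts d.
The recombinant classes are + d and ts +: 26 + 25 = 51.
Recombination frequency = 51/419 = 0.1217 ≈ 12.2%, i.e. 12.2 m.u.

12.2 m.u.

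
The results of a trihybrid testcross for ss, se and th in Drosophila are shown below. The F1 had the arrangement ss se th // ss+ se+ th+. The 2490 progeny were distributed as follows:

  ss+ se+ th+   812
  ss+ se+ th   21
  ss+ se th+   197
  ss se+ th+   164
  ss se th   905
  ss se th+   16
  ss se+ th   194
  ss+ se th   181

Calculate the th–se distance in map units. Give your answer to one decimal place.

The two rarest classes, ss se th+ and ss+ se+ th, are the double crossovers. Comparing them with the parentals, only the th allele has switched, so th is the middle locus and the order is se – th – ss.
Crossovers in the se–th interval produce the single-crossover classes ss se+ th and ss+ se th+ (194 + 197 = 391) plus the double crossovers (37).
RF(se–th) = (391 + 37) / 2490 = 428/2490 = 0.1719 → 17.2 map units.

17.2 map units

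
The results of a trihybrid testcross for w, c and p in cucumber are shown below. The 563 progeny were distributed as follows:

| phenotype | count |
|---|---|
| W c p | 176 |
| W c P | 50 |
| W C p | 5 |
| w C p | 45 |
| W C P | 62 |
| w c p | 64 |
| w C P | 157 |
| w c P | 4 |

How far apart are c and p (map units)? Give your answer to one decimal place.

The two most frequent reciprocal classes, W c p and w C P, are the parental types, so the F1 was W c p / w C P.
The two rarest classes, W C p and w c P, are the double crossovers. Comparing them with the parentals, only the c allele has switched, so c is the middle locus and the order is p – c – w.
Crossovers in the p–c interval produce the single-crossover classes W c P and w C p (50 + 45 = 95) plus the double crossovers (9).
RF(p–c) = (95 + 9) / 563 = 104/563 = 0.1847 → 18.5 map units.

18.5 map units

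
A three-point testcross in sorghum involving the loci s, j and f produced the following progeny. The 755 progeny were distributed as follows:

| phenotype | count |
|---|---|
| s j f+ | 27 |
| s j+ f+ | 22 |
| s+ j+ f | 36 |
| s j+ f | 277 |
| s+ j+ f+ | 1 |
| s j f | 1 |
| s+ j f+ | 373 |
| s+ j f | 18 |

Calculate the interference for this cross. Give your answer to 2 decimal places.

0.45

The two most frequent reciprocal classes, s+ j f+ and s j+ f, are the parental types, so the F1 was s+ j f+ / s j+ f.
The two rarest classes, s+ j+ f+ and s j f, are the double crossovers. Comparing them with the parentals, only the j allele has switched, so j is the middle locus and the order is s – j – f.
s–j: (63 + 2)/755 = 0.0861; j–f: (40 + 2)/755 = 0.0556.
Expected DCO frequency = 0.0861 × 0.0556 ≈ 0.00479; observed = 2/755 ≈ 0.00265.
Coefficient of coincidence = 0.00265/0.00479 ≈ 0.55; interference = 1 − 0.55 = 0.45.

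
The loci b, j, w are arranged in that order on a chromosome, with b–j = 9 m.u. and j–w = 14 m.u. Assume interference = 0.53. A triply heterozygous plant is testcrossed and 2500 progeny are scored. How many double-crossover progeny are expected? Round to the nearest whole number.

Map distances give recombination frequencies of 0.090 and 0.140 for the two intervals.
With interference 0.53 (so coincidence = 0.47), expected double-crossover frequency = 0.090 × 0.140 × 0.47 = 0.00592.
Expected number = 0.00592 × 2500 = 14.80 ≈ 15.

15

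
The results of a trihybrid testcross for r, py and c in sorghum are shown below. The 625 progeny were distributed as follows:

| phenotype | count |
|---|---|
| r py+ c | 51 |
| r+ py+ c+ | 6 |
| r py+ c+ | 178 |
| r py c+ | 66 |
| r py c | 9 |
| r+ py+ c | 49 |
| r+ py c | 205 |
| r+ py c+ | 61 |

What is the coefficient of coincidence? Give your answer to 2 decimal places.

The two most frequent reciprocal classes, r+ py c and r py+ c+, are the parental types, so the F1 was r+ py c / r py+ c+.
The two rarest classes, r py c and r+ py+ c+, are the double crossovers. Comparing them with the parentals, only the r allele has switched, so r is the middle locus and the order is py – r – c.
py–r: (115 + 15)/625 = 0.2080; r–c: (112 + 15)/625 = 0.2032.
Expected DCO frequency = 0.2080 × 0.2032 ≈ 0.04227; observed = 15/625 ≈ 0.02400.
Coefficient of coincidence = 0.02400/0.04227 ≈ 0.57.

0.57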